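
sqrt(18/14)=3 * sqrt(7)/7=1.13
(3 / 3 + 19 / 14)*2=33 / 7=4.71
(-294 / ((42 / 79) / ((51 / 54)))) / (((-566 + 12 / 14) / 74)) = 2434859 / 35604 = 68.39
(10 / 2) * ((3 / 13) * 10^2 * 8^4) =6144000 / 13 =472615.38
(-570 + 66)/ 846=-28/ 47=-0.60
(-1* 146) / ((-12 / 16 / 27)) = 5256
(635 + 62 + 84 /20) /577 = 3506 /2885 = 1.22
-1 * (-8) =8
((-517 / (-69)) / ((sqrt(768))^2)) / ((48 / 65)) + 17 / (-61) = -41191567 / 155160576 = -0.27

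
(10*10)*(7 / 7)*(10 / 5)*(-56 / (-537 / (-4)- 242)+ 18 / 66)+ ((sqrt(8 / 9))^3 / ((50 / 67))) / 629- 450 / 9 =536*sqrt(2) / 424575+ 514350 / 4741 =108.49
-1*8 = -8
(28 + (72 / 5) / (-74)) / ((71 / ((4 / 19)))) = 20576 / 249565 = 0.08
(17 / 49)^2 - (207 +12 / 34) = -8458612 / 40817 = -207.23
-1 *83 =-83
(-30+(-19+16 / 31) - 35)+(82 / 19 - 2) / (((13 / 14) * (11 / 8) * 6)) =-1910764 / 22971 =-83.18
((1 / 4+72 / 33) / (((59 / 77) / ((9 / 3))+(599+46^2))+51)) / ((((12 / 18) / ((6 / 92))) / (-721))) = -14580783 / 235153840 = -0.06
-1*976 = -976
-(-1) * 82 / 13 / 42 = 0.15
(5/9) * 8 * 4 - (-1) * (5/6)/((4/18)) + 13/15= 4031/180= 22.39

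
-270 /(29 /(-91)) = 24570 /29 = 847.24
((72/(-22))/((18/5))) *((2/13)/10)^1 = -2/143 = -0.01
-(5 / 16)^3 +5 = 20355 / 4096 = 4.97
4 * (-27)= -108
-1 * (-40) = 40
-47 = -47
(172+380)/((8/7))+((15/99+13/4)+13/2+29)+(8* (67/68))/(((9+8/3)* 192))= 327923371/628320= 521.91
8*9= 72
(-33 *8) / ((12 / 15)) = -330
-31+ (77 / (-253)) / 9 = -6424 / 207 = -31.03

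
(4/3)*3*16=64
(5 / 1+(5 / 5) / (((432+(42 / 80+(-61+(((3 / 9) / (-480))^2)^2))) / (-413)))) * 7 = 43481361530880035 / 1597489496064001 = 27.22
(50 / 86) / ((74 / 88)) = 1100 / 1591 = 0.69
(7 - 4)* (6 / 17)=18 / 17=1.06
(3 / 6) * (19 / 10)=19 / 20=0.95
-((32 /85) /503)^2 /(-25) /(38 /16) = 8192 /868295261875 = 0.00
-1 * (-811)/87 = 811/87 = 9.32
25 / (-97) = -25 / 97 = -0.26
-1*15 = -15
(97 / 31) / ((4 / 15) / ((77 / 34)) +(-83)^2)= 0.00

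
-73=-73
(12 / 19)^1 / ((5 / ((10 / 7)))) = 24 / 133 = 0.18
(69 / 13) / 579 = 23 / 2509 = 0.01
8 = 8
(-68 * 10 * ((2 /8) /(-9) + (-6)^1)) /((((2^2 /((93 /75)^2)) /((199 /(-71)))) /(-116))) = 40917878918 /79875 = 512273.91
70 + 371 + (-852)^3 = -618469767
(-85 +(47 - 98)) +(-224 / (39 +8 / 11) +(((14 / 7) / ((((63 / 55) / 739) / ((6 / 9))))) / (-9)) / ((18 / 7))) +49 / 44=-7472342177 / 42051636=-177.69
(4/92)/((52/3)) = 3/1196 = 0.00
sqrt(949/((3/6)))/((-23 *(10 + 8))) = -sqrt(1898)/414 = -0.11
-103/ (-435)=103/ 435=0.24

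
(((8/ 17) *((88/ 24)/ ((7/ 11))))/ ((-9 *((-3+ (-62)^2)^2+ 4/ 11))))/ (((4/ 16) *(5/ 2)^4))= -681472/ 325890764521875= -0.00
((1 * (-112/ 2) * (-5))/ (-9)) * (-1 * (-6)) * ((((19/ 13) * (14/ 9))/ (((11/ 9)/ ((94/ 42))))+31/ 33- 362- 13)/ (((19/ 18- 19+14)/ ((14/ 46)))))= -5327.61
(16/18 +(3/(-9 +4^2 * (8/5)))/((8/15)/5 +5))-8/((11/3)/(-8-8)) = 112771591/3147111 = 35.83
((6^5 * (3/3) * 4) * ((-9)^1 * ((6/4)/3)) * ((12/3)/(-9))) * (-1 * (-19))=1181952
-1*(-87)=87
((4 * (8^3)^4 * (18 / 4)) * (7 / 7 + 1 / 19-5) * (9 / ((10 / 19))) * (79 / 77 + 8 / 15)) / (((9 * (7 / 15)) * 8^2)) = -261064218378240 / 539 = -484349199217.51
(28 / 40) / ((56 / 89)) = 89 / 80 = 1.11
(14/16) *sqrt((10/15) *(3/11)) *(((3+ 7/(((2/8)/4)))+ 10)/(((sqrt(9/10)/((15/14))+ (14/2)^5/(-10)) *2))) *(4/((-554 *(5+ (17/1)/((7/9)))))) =4375 *sqrt(55)/16511423145492+ 52521875 *sqrt(22)/66045692581968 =0.00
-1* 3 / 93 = -1 / 31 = -0.03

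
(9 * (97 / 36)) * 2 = 97 / 2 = 48.50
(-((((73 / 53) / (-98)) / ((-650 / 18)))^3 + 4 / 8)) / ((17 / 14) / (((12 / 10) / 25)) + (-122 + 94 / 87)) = 69746741258996020897 / 13338634789202407343750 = 0.01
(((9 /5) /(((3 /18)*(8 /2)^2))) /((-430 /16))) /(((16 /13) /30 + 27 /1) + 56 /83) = -87399 /96444485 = -0.00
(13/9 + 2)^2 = 961/81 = 11.86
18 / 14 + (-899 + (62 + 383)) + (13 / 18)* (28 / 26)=-28472 / 63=-451.94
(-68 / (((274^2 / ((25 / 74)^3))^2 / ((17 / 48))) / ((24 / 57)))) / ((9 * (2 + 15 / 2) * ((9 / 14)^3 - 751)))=4840185546875 / 116148588335147428976046125088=0.00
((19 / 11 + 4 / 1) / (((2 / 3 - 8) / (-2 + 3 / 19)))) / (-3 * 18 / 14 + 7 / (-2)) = -46305 / 236797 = -0.20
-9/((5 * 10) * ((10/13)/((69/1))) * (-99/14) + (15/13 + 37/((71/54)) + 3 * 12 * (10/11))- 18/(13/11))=-0.21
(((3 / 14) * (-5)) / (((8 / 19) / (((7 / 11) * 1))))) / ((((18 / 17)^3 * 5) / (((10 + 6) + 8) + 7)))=-2893757 / 342144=-8.46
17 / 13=1.31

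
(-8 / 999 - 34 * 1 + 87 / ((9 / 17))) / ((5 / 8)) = 208312 / 999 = 208.52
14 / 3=4.67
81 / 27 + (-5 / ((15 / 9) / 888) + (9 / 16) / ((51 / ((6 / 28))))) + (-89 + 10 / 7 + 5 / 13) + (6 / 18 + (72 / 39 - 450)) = -474645089 / 148512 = -3196.00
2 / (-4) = -1 / 2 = -0.50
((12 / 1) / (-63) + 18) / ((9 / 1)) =374 / 189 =1.98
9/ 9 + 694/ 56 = 375/ 28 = 13.39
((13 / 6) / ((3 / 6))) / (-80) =-13 / 240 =-0.05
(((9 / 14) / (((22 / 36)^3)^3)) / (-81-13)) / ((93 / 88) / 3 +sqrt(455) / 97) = -1041430310194461696 / 389189135696790121 +2770682567860224 * sqrt(455) / 35380830517890011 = -1.01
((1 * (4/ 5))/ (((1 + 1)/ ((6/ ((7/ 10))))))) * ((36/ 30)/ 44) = 36/ 385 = 0.09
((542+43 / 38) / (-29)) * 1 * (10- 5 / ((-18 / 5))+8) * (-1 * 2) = 7203011 / 9918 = 726.26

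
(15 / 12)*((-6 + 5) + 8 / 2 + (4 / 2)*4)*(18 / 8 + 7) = 127.19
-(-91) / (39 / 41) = 287 / 3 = 95.67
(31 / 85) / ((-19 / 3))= -93 / 1615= -0.06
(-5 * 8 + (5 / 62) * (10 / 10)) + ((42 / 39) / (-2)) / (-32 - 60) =-1479833 / 37076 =-39.91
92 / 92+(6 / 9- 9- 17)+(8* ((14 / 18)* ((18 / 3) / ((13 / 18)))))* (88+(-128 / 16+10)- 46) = 87755 / 39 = 2250.13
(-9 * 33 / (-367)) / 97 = 0.01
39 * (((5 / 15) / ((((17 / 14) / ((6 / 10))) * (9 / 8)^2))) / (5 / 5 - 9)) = -1456 / 2295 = -0.63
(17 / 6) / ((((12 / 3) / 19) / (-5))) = -1615 / 24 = -67.29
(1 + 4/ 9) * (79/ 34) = 1027/ 306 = 3.36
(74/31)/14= 37/217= 0.17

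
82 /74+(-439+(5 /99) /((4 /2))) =-3207811 /7326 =-437.87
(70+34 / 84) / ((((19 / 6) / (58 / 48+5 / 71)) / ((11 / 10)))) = 31.27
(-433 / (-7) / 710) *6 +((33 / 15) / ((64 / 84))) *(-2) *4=-112209 / 4970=-22.58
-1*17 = -17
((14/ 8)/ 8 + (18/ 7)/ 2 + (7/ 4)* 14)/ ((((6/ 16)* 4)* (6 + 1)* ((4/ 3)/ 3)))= 5.57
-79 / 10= -7.90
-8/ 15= -0.53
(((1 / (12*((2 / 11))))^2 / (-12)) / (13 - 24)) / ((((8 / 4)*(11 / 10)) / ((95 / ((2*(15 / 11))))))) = 1045 / 41472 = 0.03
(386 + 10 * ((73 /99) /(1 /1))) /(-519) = -38944 /51381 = -0.76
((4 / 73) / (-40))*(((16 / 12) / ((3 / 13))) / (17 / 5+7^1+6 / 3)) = -13 / 20367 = -0.00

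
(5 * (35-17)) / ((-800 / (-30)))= 27 / 8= 3.38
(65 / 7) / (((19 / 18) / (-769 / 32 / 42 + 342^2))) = 30653775165 / 29792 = 1028926.40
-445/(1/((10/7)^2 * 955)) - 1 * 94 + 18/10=-212510089/245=-867388.12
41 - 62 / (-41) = 42.51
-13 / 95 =-0.14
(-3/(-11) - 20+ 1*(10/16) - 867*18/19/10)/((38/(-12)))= 2539077/79420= 31.97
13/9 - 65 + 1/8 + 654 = 590.57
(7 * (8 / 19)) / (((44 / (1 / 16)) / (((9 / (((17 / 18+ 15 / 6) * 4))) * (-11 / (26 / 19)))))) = -567 / 25792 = -0.02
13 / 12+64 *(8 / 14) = 3163 / 84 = 37.65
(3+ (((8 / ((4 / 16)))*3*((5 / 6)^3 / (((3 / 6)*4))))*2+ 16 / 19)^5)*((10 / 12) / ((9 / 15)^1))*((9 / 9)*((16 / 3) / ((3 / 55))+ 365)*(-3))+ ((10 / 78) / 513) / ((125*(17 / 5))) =-9598498541791444537563071639 / 8724420505009170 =-1100187518045.52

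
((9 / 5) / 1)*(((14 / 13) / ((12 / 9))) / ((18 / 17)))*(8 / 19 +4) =7497 / 1235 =6.07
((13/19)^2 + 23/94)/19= 24189/644746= 0.04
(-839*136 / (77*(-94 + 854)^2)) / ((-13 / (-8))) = -14263 / 9034025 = -0.00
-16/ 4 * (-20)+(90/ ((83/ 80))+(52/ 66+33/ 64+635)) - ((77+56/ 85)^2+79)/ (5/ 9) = -64558989905689/ 6332568000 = -10194.76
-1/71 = -0.01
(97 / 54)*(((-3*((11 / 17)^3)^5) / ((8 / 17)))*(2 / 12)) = -405193072433318147 / 145478442147322402656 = -0.00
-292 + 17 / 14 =-4071 / 14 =-290.79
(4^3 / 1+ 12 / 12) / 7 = 65 / 7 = 9.29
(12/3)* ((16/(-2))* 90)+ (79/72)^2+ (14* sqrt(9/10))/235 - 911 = -19646303/5184+ 21* sqrt(10)/1175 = -3789.74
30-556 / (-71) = 2686 / 71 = 37.83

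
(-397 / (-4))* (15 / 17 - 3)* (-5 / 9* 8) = 15880 / 17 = 934.12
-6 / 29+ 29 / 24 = 697 / 696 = 1.00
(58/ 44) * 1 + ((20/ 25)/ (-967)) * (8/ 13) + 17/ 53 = 120078593/ 73288930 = 1.64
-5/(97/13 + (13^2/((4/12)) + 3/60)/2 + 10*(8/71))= -0.02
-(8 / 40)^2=-1 / 25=-0.04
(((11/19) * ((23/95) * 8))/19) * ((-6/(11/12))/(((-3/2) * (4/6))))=13248/34295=0.39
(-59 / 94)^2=3481 / 8836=0.39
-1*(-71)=71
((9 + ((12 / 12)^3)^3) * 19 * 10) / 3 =1900 / 3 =633.33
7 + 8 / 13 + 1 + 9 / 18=237 / 26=9.12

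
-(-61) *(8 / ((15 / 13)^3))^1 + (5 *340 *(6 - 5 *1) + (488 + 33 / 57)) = 160713209 / 64125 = 2506.25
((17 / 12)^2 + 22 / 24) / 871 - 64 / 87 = -2663503 / 3637296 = -0.73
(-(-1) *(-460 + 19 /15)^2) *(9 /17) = 47348161 /425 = 111407.44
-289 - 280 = -569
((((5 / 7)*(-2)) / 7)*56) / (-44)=20 / 77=0.26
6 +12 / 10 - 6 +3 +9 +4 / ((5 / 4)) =82 / 5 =16.40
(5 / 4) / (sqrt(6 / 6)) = 5 / 4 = 1.25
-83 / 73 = -1.14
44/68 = 11/17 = 0.65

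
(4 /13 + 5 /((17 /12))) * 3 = 2544 /221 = 11.51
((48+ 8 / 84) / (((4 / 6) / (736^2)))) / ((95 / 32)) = 13163620.09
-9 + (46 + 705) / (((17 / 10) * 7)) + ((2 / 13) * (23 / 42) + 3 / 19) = 54.35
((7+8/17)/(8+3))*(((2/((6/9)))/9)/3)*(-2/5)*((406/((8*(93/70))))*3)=-3.46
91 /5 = 18.20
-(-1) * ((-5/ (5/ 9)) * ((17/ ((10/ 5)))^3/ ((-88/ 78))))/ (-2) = -1724463/ 704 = -2449.52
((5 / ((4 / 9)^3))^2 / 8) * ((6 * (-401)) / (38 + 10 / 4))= -197322075 / 8192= -24087.17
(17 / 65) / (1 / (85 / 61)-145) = -289 / 159432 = -0.00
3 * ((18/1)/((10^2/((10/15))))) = 9/25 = 0.36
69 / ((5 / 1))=69 / 5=13.80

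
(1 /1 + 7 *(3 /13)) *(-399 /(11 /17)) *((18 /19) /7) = -218.27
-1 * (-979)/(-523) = -979/523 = -1.87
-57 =-57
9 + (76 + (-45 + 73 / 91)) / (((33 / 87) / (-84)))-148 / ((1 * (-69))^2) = -4788753989 / 680823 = -7033.77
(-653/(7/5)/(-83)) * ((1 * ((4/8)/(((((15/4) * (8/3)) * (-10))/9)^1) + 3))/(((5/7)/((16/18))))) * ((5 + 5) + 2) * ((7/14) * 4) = 1029128/2075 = 495.97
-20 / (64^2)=-5 / 1024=-0.00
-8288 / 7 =-1184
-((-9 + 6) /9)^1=0.33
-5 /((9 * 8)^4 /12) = -5 /2239488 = -0.00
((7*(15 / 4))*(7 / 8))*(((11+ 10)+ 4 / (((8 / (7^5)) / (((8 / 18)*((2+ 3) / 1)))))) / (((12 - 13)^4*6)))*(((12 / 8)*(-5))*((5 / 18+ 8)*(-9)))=30711473975 / 768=39988898.40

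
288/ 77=3.74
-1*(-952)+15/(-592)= 563569/592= 951.97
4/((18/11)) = 22/9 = 2.44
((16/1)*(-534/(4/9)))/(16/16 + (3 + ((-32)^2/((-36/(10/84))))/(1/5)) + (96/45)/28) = 4541670/3037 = 1495.45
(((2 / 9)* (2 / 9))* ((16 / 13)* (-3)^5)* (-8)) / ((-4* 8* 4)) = -12 / 13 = -0.92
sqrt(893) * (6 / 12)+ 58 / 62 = 29 / 31+ sqrt(893) / 2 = 15.88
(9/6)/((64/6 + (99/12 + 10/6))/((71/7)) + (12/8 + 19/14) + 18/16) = 17892/71705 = 0.25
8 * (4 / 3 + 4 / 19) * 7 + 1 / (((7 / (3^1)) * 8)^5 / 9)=2714006316787 / 31391711232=86.46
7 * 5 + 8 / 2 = 39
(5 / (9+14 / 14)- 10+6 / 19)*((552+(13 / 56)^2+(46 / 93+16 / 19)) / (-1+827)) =-1070212017571 / 173930701056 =-6.15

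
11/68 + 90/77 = 6967/5236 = 1.33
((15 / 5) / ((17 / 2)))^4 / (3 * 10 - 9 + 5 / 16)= 20736 / 28480661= 0.00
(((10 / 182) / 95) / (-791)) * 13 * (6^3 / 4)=-54 / 105203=-0.00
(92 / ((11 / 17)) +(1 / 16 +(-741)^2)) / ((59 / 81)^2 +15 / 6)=634207852251 / 3499496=181228.34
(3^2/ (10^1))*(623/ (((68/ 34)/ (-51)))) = -285957/ 20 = -14297.85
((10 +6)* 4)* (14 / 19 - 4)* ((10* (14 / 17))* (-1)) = 555520 / 323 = 1719.88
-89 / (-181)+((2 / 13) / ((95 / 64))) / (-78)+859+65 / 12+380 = 14470575473 / 11623820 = 1244.91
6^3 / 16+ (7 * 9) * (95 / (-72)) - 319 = -3109 / 8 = -388.62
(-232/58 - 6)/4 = -5/2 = -2.50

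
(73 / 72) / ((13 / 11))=803 / 936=0.86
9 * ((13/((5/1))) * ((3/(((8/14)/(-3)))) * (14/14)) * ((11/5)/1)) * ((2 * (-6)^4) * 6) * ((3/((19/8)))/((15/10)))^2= -80702189568/9025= -8942070.87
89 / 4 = 22.25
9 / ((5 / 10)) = 18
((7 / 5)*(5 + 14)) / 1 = 26.60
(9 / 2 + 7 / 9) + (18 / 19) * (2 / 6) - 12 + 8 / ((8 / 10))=3.59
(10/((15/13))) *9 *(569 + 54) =48594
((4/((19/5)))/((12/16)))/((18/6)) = 80/171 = 0.47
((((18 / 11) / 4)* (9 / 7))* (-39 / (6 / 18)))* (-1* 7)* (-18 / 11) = -85293 / 121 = -704.90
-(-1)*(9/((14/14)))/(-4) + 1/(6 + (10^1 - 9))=-59/28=-2.11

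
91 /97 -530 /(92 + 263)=-3821 /6887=-0.55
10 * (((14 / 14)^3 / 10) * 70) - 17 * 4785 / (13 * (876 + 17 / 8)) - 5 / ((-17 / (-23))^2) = 283576097 / 5278585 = 53.72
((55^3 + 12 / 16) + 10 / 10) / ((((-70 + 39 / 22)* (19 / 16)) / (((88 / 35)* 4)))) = -20614744832 / 998165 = -20652.64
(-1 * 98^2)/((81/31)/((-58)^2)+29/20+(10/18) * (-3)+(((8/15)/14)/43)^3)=23045339208470008500/518040079045031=44485.63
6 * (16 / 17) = 96 / 17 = 5.65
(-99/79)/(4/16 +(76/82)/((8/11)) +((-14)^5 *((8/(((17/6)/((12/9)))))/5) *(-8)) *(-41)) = 230010/24378876093883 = 0.00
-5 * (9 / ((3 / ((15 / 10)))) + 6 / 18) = -145 / 6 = -24.17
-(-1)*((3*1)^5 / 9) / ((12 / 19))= 171 / 4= 42.75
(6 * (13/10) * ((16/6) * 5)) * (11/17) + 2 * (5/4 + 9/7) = 72.37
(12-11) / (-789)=-1 / 789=-0.00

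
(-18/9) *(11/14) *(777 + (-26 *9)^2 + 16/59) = -36041093/413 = -87266.57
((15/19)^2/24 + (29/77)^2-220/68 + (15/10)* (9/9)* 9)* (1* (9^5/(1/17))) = 179320259177415/17122952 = 10472508.43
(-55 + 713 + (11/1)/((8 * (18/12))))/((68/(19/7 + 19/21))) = 150233/4284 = 35.07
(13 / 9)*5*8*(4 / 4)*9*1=520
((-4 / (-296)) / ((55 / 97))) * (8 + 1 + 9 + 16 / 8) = 194 / 407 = 0.48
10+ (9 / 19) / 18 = 381 / 38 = 10.03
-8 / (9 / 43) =-344 / 9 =-38.22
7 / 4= 1.75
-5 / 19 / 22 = -5 / 418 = -0.01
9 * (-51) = -459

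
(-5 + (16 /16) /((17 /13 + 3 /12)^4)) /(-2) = 207921989 /86093442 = 2.42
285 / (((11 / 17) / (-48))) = -232560 / 11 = -21141.82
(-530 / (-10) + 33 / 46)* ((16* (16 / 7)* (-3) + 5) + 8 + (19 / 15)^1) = -1768883 / 345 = -5127.20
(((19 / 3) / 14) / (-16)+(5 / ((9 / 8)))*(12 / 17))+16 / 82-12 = -1357673 / 156128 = -8.70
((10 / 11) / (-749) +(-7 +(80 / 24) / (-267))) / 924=-46286473 / 6097881636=-0.01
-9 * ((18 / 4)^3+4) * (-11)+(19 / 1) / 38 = 75343 / 8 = 9417.88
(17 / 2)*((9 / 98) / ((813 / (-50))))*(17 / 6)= -7225 / 53116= -0.14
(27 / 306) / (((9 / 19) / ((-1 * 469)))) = -8911 / 102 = -87.36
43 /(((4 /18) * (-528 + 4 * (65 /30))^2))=3483 /4854728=0.00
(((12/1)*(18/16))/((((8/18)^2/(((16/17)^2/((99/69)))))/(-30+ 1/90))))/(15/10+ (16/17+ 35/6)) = -30169422/197285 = -152.92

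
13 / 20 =0.65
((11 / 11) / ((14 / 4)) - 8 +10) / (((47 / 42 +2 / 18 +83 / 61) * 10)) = 8784 / 99565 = 0.09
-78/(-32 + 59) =-26/9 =-2.89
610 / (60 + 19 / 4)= 2440 / 259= 9.42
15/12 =5/4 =1.25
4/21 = 0.19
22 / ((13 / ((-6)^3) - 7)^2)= 1026432 / 2325625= 0.44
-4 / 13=-0.31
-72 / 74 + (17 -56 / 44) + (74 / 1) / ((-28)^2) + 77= 14653907 / 159544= 91.85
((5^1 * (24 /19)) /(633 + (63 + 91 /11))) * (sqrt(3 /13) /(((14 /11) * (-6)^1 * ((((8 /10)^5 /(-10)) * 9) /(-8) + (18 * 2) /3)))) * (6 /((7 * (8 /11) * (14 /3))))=-311953125 * sqrt(39) /164587460944816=-0.00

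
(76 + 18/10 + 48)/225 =629/1125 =0.56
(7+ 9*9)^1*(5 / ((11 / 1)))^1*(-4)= -160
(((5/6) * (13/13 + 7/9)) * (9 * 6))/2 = 40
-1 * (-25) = 25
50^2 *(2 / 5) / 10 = 100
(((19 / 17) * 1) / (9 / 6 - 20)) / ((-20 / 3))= 57 / 6290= 0.01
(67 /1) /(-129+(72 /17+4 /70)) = -39865 /74201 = -0.54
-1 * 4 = -4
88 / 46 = 44 / 23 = 1.91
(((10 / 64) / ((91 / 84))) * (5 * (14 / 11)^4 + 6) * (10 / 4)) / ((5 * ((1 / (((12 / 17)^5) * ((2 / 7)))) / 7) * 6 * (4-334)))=-725568192 / 2972702066191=-0.00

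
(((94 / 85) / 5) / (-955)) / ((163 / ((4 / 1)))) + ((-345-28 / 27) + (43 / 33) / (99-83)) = -108761880291877 / 314381034000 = -345.96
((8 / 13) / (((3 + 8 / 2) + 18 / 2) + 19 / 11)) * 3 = 88 / 845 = 0.10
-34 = -34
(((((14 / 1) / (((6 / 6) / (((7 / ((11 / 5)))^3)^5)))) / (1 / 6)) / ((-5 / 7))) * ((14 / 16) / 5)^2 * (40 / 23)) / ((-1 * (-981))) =-13914666974332449951171875 / 62834166964350222342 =-221450.65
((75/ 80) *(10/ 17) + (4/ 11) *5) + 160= 242905/ 1496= 162.37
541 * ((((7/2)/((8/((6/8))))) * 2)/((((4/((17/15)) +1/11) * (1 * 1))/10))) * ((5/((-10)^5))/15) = -708169/216640000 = -0.00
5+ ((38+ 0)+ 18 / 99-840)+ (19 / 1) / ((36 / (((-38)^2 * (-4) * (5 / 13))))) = -2534485 / 1287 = -1969.30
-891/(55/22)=-1782/5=-356.40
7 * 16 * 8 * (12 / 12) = 896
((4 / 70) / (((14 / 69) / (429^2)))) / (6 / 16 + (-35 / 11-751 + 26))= -372498984 / 5230505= -71.22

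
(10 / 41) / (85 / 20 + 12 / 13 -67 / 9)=-4680 / 43583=-0.11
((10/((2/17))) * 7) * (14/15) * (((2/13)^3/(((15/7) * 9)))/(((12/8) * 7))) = 26656/2669355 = 0.01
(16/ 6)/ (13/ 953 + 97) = 3812/ 138681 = 0.03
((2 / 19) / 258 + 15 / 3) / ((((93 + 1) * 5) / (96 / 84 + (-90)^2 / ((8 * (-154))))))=-366148 / 6335835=-0.06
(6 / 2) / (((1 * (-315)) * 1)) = -1 / 105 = -0.01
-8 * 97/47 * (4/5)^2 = -12416/1175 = -10.57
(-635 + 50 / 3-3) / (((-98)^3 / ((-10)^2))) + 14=4964558 / 352947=14.07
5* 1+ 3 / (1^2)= 8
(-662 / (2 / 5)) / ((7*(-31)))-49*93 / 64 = -882949 / 13888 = -63.58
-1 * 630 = -630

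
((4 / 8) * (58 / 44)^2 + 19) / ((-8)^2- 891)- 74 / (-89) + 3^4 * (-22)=-126905880601 / 71247704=-1781.19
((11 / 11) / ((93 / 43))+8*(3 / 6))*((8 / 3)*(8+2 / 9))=245680 / 2511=97.84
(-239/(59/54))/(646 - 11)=-12906/37465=-0.34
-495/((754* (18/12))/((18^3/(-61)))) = 41.84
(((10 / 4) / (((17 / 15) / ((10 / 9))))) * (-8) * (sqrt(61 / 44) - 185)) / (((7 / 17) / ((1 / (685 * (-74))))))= -500 / 2877 + 50 * sqrt(671) / 1170939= -0.17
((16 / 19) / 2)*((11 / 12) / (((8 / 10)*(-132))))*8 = -5 / 171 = -0.03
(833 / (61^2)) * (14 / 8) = 5831 / 14884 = 0.39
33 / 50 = 0.66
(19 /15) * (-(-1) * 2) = 38 /15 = 2.53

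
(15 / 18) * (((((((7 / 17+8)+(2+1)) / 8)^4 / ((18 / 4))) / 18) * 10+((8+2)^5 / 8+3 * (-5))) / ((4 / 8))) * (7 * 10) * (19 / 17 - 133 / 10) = -783691515259255225 / 44163232128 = -17745338.77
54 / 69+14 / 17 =628 / 391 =1.61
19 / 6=3.17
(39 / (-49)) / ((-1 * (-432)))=-13 / 7056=-0.00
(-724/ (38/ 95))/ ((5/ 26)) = -9412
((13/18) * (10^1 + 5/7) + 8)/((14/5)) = 3305/588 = 5.62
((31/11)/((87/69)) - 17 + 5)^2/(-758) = -9703225/77134838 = -0.13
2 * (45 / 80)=9 / 8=1.12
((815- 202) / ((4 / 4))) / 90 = 613 / 90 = 6.81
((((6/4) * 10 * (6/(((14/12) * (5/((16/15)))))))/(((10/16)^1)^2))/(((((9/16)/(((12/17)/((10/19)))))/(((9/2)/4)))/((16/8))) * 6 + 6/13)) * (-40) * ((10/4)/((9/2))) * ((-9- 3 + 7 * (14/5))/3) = -1230241792/819525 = -1501.16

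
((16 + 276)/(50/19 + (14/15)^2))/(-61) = -624150/456707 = -1.37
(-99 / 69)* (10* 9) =-2970 / 23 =-129.13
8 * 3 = 24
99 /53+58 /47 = 7727 /2491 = 3.10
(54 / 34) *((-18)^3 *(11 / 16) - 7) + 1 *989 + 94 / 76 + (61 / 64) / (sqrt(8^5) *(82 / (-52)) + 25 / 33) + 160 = -95351436102044263 / 18235431856448 - 35406657 *sqrt(2) / 14996243303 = -5228.91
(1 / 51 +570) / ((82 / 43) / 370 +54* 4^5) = 231259805 / 22433865771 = 0.01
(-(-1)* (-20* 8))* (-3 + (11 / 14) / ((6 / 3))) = 2920 / 7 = 417.14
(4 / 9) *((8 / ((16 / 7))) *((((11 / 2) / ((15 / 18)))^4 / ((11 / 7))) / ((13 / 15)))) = 2167.28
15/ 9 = 5/ 3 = 1.67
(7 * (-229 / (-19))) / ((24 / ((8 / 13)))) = 1603 / 741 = 2.16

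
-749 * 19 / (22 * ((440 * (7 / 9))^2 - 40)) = -0.01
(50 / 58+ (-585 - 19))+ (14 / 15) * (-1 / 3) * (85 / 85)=-787501 / 1305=-603.45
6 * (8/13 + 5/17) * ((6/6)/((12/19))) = 3819/442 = 8.64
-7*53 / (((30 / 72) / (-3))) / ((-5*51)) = -4452 / 425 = -10.48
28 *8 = 224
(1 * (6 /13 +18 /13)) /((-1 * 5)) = -24 /65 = -0.37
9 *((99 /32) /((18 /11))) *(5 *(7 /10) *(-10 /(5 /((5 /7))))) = -5445 /64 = -85.08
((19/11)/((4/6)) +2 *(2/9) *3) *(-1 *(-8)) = 1036/33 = 31.39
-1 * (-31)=31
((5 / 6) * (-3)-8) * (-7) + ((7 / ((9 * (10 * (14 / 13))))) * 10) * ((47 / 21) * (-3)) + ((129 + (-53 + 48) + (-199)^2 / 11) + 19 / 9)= 3794.85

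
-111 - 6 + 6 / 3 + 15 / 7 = -790 / 7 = -112.86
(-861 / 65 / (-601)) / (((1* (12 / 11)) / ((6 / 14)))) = 1353 / 156260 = 0.01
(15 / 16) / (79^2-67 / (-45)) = 675 / 4494592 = 0.00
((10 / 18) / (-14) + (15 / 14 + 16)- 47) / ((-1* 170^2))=472 / 455175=0.00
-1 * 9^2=-81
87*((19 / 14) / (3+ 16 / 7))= 1653 / 74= 22.34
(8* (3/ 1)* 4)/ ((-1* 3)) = -32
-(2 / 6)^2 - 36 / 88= -103 / 198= -0.52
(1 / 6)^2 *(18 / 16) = 1 / 32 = 0.03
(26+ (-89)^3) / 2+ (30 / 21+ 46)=-4933937 / 14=-352424.07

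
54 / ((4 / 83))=2241 / 2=1120.50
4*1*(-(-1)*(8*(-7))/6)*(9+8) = -1904/3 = -634.67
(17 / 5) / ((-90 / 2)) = -17 / 225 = -0.08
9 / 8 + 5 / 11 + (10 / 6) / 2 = 637 / 264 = 2.41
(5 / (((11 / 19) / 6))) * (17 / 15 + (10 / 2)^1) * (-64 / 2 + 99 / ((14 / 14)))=234232 / 11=21293.82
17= 17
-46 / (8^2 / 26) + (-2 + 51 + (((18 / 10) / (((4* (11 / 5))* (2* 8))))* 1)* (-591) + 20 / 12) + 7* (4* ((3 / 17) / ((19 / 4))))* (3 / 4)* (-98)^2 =5128140605 / 682176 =7517.33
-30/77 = -0.39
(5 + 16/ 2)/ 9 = 13/ 9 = 1.44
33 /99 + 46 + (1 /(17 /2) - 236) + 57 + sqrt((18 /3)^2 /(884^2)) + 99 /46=-1988318 /15249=-130.39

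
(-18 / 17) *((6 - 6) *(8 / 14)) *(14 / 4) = 0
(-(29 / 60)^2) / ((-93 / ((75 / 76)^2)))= 21025 / 8594688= 0.00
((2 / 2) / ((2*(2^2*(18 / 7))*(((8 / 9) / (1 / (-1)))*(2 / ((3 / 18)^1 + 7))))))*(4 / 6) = -301 / 2304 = -0.13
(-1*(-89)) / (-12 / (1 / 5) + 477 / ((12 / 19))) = 356 / 2781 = 0.13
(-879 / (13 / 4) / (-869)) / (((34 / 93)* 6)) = 27249 / 192049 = 0.14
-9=-9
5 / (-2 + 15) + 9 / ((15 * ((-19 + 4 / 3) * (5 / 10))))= 1091 / 3445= 0.32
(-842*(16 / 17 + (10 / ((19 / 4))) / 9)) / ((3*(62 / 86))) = -457.48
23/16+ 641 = 10279/16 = 642.44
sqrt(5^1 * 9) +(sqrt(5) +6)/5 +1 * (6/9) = 9.02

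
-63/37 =-1.70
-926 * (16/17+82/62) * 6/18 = -1104718/1581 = -698.75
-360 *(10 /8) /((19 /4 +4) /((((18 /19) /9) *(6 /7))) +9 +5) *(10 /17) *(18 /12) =-324000 /90559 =-3.58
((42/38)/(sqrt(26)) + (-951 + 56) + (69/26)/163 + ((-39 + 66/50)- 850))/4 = -445.61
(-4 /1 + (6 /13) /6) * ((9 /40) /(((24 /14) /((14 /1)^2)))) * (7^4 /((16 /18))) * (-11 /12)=4158068607 /16640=249883.93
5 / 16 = 0.31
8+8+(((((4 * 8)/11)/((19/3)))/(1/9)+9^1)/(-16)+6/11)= 52583/3344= 15.72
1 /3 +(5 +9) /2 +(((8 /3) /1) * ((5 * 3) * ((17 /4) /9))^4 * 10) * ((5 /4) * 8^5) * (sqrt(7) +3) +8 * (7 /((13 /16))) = 668168000000 * sqrt(7) /243 +8686184080298 /1053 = 15523911031.04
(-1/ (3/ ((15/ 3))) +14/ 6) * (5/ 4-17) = -21/ 2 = -10.50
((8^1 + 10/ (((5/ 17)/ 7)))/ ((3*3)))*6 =164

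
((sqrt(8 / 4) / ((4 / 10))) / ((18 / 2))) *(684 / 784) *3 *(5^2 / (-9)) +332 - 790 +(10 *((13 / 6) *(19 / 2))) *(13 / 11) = -14173 / 66 - 2375 *sqrt(2) / 1176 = -217.60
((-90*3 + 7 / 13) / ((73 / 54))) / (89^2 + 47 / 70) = -1471260 / 58470737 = -0.03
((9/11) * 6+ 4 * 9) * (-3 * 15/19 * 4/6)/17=-3.80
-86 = -86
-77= -77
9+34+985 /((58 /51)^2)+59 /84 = 14222249 /17661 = 805.29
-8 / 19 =-0.42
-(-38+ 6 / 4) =73 / 2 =36.50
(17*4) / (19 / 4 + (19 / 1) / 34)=4624 / 361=12.81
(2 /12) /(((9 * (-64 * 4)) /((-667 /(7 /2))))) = 667 /48384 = 0.01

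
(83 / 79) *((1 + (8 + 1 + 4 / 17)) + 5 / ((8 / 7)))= 164921 / 10744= 15.35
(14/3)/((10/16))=112/15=7.47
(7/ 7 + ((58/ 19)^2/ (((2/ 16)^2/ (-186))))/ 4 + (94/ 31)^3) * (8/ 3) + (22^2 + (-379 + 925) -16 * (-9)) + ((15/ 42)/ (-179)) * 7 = -839725761437525/ 11550387774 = -72701.09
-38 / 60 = -19 / 30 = -0.63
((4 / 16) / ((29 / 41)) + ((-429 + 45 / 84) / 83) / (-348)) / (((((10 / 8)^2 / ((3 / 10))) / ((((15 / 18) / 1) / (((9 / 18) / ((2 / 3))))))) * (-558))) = -99283 / 705130650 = -0.00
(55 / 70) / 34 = 11 / 476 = 0.02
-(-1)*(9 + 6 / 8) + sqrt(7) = sqrt(7) + 39 / 4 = 12.40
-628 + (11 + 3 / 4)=-2465 / 4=-616.25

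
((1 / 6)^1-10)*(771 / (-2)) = 15163 / 4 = 3790.75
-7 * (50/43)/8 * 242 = -21175/86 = -246.22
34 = 34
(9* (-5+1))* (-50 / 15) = 120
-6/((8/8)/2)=-12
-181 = -181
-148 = -148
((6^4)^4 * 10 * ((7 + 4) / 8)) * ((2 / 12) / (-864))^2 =1443420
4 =4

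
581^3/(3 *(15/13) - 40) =-2549598233/475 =-5367575.23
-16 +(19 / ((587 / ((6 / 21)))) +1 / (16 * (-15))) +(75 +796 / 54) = 654526619 / 8875440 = 73.75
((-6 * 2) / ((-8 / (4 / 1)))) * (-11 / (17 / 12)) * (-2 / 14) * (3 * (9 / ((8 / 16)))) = 42768 / 119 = 359.39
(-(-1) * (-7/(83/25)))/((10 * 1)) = -35/166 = -0.21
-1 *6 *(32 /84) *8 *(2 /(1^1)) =-256 /7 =-36.57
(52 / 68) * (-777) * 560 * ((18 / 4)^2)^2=-2319543135 / 17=-136443713.82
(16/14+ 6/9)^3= 54872/9261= 5.93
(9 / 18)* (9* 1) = 9 / 2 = 4.50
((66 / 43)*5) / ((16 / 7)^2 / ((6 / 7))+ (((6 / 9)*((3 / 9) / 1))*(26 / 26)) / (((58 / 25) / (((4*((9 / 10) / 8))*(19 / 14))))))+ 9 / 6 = 2.75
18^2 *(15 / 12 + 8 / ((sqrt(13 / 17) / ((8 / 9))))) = 405 + 2304 *sqrt(221) / 13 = 3039.72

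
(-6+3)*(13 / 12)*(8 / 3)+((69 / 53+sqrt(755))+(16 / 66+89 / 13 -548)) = -12466156 / 22737+sqrt(755) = -520.80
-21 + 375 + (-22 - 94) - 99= 139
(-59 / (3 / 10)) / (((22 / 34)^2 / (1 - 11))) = 1705100 / 363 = 4697.25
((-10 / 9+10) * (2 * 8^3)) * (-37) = -3031040 / 9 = -336782.22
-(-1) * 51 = 51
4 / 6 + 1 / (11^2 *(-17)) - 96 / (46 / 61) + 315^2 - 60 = 14056811810 / 141933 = 99038.36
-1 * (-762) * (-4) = -3048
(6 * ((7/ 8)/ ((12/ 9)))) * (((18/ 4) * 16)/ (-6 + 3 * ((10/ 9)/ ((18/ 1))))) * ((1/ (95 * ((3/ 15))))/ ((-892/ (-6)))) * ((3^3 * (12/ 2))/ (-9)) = 413343/ 1330418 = 0.31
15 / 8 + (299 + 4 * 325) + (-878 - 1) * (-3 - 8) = 90159 / 8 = 11269.88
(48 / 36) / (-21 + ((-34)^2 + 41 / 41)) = 1 / 852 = 0.00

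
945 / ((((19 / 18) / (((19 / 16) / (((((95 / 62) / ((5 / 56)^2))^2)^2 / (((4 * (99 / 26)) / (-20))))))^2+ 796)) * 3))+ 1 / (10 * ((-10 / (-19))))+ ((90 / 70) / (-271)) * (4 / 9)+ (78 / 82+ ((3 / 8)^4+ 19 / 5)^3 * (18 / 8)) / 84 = 133202102178304353444345315664463139522808472236951 / 560745064351389938607102500775621350653952000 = 237544.85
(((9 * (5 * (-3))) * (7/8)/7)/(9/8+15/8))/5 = -9/8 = -1.12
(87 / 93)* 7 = 6.55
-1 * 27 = -27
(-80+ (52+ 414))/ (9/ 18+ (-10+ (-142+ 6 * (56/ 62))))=-23932/ 9057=-2.64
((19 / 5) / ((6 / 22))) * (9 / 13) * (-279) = -2691.28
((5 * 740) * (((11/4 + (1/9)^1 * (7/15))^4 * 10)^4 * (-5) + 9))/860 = -27901308588725266008784361754031684463274389479870117/8991426615195776907016989573120000000000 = -3103101407909.09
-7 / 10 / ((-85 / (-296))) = -1036 / 425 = -2.44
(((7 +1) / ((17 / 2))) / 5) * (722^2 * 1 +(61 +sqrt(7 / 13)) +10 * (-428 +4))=97337.55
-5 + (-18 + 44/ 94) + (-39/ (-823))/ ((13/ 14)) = -869583/ 38681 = -22.48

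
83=83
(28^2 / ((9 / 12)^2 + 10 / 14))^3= 677021181018112 / 2924207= 231523001.28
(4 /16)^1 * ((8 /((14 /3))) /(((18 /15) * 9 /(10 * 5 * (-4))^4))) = 4000000000 /63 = 63492063.49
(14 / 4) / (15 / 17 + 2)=17 / 14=1.21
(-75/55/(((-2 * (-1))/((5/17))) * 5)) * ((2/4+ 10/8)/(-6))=35/2992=0.01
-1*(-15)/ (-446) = -15/ 446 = -0.03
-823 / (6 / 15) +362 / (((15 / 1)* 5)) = -307901 / 150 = -2052.67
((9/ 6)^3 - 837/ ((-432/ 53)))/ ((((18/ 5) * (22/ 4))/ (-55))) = -42425/ 144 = -294.62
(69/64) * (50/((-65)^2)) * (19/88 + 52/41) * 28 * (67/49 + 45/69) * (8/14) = 1305855/2134132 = 0.61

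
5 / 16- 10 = -155 / 16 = -9.69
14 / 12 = 7 / 6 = 1.17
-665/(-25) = 133/5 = 26.60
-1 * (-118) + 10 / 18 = 1067 / 9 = 118.56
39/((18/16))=104/3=34.67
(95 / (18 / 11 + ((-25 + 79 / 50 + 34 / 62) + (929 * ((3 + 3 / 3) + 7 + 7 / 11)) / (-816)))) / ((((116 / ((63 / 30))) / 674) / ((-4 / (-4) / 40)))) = -11692230165 / 13912905904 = -0.84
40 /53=0.75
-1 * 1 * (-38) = 38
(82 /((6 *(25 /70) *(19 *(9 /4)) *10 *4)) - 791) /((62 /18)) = -10144288 /44175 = -229.64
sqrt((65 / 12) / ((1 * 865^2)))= sqrt(195) / 5190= 0.00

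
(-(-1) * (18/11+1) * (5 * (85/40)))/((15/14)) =3451/132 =26.14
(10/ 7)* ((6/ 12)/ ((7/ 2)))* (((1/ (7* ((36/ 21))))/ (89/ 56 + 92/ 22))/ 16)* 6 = 11/ 9954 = 0.00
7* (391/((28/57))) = 22287/4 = 5571.75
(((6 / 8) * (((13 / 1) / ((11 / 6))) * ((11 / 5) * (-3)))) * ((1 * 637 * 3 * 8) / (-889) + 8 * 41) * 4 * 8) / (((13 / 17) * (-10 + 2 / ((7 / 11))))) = 42274512 / 635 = 66574.03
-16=-16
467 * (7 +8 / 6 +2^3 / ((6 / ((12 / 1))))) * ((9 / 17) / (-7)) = -859.44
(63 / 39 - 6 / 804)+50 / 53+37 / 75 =21082537 / 6924450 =3.04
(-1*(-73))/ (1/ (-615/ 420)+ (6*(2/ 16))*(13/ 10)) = 119720/ 479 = 249.94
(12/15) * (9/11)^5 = 236196/805255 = 0.29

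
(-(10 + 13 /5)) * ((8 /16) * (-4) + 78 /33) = -252 /55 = -4.58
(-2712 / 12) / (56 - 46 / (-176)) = -4.02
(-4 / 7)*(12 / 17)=-48 / 119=-0.40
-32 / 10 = -16 / 5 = -3.20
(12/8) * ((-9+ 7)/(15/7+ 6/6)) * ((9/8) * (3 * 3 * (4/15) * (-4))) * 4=2268/55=41.24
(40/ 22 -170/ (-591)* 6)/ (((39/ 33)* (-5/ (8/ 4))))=-3072/ 2561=-1.20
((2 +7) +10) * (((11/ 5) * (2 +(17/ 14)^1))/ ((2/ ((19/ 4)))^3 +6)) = 12901779/ 583324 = 22.12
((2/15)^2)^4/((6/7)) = 896/7688671875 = 0.00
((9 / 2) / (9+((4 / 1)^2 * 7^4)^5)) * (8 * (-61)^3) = -8171316 / 83668255425284801560585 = -0.00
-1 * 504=-504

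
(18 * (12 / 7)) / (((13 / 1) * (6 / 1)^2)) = 6 / 91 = 0.07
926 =926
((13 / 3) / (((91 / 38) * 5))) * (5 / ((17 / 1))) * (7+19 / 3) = 1520 / 1071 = 1.42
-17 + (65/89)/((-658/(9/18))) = -1991173/117124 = -17.00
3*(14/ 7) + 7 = 13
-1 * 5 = -5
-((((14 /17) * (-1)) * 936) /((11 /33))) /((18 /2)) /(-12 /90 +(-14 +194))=1.43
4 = 4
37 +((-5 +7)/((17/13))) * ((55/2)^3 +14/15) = 32482321/1020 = 31845.41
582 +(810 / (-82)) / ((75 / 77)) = 117231 / 205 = 571.86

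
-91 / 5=-18.20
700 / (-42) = -50 / 3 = -16.67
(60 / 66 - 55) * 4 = -2380 / 11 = -216.36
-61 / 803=-0.08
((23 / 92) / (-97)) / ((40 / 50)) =-5 / 1552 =-0.00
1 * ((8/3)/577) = 8/1731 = 0.00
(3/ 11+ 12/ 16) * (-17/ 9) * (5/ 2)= -4.83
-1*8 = -8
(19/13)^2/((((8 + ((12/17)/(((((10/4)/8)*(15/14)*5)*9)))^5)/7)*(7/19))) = 17549632317382415771484375/3459265718399748385539944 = 5.07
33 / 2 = 16.50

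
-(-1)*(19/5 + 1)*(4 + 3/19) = 1896/95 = 19.96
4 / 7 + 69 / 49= 97 / 49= 1.98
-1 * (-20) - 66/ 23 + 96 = 2602/ 23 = 113.13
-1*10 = -10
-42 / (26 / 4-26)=28 / 13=2.15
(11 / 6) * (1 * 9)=33 / 2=16.50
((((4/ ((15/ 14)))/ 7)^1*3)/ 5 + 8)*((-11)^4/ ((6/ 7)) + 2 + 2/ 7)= 14924104/ 105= 142134.32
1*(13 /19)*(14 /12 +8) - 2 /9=6.05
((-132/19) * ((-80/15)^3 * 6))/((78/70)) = 12615680/2223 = 5675.07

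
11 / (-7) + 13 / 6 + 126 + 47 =7291 / 42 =173.60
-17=-17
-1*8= -8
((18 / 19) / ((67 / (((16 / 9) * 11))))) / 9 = 352 / 11457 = 0.03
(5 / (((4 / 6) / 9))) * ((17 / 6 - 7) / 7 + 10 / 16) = 225 / 112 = 2.01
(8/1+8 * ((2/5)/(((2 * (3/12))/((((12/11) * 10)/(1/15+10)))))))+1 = 26469/1661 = 15.94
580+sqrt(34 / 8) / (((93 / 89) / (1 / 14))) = 89 * sqrt(17) / 2604+580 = 580.14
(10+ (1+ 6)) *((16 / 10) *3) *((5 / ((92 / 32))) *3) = 9792 / 23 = 425.74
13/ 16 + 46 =749/ 16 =46.81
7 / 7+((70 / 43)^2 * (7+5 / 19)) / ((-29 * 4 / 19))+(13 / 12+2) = 598829 / 643452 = 0.93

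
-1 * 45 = -45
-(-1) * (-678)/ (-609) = 226/ 203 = 1.11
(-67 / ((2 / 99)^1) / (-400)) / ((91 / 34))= 112761 / 36400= 3.10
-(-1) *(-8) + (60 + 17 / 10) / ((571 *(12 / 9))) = -180869 / 22840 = -7.92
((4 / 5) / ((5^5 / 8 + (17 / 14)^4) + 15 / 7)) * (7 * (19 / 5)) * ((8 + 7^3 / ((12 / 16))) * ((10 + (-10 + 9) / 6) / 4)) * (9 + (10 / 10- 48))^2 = 303835427185024 / 3413720475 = 89004.19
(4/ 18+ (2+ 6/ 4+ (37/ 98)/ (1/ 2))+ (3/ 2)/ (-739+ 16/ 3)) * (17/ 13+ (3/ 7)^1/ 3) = 191131160/ 29442777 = 6.49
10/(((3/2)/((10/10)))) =20/3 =6.67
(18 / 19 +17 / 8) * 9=4203 / 152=27.65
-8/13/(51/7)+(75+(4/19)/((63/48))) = 2206707/29393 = 75.08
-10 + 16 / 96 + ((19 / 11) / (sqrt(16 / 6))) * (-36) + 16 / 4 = -171 * sqrt(6) / 11 - 35 / 6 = -43.91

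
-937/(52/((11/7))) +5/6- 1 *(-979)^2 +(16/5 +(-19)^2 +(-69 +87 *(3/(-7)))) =-5231829703/5460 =-958210.57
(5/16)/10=1/32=0.03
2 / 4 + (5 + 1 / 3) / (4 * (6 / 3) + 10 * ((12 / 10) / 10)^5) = 54688229 / 46876458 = 1.17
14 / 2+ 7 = 14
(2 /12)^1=1 /6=0.17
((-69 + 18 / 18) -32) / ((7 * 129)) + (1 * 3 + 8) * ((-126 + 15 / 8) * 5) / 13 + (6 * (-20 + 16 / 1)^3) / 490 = -526.04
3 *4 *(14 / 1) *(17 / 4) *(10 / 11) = 649.09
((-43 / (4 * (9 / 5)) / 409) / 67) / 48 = -215 / 47352384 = -0.00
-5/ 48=-0.10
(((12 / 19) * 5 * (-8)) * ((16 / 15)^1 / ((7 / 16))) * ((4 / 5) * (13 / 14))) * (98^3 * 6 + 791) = -171852382208 / 665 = -258424634.90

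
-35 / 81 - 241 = -19556 / 81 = -241.43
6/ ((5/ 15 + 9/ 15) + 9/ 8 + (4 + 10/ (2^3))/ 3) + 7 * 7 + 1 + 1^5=24027/ 457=52.58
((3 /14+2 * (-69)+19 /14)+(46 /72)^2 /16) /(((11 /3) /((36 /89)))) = -15.05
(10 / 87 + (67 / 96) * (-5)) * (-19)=178505 / 2784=64.12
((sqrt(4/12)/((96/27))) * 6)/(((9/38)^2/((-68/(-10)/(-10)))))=-6137 * sqrt(3)/900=-11.81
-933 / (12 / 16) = -1244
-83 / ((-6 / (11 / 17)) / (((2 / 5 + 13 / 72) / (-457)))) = -190817 / 16781040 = -0.01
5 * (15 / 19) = 75 / 19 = 3.95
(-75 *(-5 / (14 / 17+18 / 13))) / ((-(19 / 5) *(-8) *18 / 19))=138125 / 23424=5.90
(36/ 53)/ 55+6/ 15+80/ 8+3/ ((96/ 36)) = 11.54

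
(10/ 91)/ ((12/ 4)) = 10/ 273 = 0.04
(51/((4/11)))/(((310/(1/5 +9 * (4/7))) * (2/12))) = 314721/21700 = 14.50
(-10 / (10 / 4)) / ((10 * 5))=-2 / 25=-0.08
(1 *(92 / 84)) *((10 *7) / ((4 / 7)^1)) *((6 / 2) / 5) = 161 / 2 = 80.50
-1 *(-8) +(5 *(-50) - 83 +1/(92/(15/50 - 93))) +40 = -263127/920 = -286.01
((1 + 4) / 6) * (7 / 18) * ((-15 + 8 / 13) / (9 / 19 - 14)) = 124355 / 360828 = 0.34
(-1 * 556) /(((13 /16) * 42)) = -4448 /273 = -16.29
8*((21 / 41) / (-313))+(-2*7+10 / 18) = -1554305 / 115497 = -13.46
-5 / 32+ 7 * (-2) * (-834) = 373627 / 32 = 11675.84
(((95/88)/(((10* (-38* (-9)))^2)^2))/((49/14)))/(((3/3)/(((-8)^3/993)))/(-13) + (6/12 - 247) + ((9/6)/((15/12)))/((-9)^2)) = -13/1420374172344053850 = -0.00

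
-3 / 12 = -1 / 4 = -0.25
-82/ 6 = -41/ 3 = -13.67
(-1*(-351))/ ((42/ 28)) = 234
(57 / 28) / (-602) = -57 / 16856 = -0.00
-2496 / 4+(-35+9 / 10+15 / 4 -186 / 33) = -145197 / 220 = -659.99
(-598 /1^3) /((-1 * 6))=99.67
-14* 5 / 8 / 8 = -35 / 32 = -1.09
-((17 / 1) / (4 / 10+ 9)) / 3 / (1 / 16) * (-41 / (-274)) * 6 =-55760 / 6439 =-8.66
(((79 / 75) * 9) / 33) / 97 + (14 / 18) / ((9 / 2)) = 379849 / 2160675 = 0.18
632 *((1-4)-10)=-8216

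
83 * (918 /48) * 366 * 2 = 2323917 /2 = 1161958.50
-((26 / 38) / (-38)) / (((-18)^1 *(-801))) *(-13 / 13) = -13 / 10409796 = -0.00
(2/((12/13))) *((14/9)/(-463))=-91/12501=-0.01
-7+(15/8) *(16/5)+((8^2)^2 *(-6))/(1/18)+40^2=-440769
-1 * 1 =-1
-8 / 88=-1 / 11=-0.09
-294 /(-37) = 294 /37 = 7.95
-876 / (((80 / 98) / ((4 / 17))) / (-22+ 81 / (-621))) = 10924158 / 1955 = 5587.80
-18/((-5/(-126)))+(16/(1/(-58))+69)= -1312.60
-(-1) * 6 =6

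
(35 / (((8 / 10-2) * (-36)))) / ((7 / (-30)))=-125 / 36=-3.47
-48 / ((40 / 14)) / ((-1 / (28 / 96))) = 49 / 10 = 4.90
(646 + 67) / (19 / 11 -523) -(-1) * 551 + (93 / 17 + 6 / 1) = 54695177 / 97478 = 561.10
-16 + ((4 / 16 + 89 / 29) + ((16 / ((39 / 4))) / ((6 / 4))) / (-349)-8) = -97973215 / 4736628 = -20.68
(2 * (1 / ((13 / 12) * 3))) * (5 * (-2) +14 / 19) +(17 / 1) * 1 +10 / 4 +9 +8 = 15215 / 494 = 30.80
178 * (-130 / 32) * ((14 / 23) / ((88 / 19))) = -769405 / 8096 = -95.04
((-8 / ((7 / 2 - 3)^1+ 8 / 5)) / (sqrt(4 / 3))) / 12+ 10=10 - 10 * sqrt(3) / 63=9.73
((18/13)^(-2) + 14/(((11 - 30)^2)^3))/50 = 318030337/30485730888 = 0.01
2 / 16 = 1 / 8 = 0.12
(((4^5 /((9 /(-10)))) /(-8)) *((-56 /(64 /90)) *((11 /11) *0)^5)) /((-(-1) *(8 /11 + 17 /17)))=0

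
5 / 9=0.56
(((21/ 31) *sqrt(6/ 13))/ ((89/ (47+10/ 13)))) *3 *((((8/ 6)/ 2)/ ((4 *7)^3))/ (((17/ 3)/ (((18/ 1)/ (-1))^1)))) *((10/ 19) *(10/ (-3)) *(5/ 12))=698625 *sqrt(78)/ 118074737872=0.00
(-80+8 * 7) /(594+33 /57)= -456 /11297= -0.04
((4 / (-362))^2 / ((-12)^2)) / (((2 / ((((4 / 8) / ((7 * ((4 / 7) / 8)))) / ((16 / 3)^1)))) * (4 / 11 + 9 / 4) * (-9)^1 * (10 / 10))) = -11 / 3255132960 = -0.00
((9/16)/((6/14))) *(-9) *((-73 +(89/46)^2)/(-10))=-81.81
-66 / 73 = -0.90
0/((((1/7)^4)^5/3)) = 0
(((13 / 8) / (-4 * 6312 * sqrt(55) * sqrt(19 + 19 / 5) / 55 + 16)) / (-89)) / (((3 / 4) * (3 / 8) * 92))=0.00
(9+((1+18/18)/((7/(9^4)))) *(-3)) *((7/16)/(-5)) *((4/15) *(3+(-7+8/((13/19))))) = 13101/13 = 1007.77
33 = 33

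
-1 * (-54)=54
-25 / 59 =-0.42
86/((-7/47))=-4042/7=-577.43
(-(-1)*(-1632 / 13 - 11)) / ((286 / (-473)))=76325 / 338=225.81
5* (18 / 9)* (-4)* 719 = -28760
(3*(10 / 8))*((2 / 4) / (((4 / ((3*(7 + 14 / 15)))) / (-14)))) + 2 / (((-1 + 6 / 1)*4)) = -12487 / 80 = -156.09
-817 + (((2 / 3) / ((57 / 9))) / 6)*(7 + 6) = -816.77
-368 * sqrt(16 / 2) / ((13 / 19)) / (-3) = 13984 * sqrt(2) / 39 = 507.09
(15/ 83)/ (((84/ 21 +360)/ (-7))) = -15/ 4316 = -0.00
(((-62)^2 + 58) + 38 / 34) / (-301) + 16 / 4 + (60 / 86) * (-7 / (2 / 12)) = -27975 / 731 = -38.27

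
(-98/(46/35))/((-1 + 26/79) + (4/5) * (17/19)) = -12871075/7751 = -1660.57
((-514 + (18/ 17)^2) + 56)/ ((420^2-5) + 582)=-132038/ 51146353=-0.00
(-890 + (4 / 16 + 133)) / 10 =-3027 / 40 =-75.68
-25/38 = -0.66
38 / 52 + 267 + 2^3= 7169 / 26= 275.73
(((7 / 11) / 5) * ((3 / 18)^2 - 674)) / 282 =-169841 / 558360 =-0.30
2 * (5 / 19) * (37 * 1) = 370 / 19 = 19.47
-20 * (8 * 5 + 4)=-880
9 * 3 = 27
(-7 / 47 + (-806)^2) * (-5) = -152664425 / 47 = -3248179.26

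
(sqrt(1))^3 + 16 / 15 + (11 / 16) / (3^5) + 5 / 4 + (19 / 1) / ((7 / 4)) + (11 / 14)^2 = 14092159 / 952560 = 14.79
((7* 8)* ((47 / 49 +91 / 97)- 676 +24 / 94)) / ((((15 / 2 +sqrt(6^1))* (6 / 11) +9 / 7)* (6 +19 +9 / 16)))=-219.91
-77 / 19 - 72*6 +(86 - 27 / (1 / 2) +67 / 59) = -451670 / 1121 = -402.92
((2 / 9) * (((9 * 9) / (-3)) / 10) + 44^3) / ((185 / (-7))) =-2981419 / 925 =-3223.16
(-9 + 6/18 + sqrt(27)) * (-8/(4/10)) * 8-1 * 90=3890/3-480 * sqrt(3)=465.28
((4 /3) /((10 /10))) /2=2 /3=0.67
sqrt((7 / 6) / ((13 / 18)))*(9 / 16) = 9*sqrt(273) / 208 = 0.71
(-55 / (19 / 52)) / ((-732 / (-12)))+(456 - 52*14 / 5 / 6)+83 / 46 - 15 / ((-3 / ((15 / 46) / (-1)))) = 171713572 / 399855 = 429.44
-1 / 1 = -1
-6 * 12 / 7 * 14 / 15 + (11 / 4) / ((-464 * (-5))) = -89077 / 9280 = -9.60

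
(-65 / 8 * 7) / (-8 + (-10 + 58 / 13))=5915 / 1408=4.20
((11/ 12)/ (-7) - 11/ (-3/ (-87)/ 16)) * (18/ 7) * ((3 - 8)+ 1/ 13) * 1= 41159712/ 637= 64614.93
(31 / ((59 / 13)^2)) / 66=5239 / 229746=0.02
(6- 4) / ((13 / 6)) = 12 / 13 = 0.92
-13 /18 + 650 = 11687 /18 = 649.28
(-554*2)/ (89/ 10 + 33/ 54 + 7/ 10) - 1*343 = -414937/ 919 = -451.51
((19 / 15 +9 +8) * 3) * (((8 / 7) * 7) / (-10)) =-1096 / 25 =-43.84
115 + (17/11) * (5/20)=5077/44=115.39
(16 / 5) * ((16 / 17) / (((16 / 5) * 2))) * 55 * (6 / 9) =880 / 51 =17.25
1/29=0.03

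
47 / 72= 0.65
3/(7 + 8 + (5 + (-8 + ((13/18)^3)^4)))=3470494144278528/13905274662236593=0.25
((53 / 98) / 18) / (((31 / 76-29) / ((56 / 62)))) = -76 / 80073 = -0.00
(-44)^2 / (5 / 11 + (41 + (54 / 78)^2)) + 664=55361144 / 77955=710.17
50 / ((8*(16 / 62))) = 775 / 32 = 24.22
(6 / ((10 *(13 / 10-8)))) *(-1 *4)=24 / 67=0.36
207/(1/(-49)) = -10143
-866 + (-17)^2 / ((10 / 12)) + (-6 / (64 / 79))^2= -2377459 / 5120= -464.35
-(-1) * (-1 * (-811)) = 811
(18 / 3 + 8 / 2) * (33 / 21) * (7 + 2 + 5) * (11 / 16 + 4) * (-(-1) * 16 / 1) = 16500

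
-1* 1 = -1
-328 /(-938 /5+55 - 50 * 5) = 1640 /1913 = 0.86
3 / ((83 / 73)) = 2.64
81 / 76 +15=16.07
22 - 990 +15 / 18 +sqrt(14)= -5803 / 6 +sqrt(14)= -963.43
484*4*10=19360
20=20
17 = 17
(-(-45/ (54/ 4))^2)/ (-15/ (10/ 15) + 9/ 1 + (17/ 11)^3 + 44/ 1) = -266200/ 819153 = -0.32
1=1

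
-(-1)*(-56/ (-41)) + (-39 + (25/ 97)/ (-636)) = -95191781/ 2529372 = -37.63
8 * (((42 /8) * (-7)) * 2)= -588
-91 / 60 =-1.52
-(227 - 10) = -217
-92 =-92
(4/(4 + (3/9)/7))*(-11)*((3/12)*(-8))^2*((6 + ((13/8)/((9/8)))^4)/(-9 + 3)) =75.03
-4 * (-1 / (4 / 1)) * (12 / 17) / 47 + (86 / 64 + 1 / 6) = 117007 / 76704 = 1.53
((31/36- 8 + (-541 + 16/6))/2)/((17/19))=-373103/1224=-304.82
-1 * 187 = -187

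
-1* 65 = -65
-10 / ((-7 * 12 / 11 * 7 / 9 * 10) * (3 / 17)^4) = 173.61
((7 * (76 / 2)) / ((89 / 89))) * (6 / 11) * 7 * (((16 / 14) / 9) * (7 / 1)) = 29792 / 33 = 902.79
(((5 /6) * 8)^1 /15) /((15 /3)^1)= 4 /45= 0.09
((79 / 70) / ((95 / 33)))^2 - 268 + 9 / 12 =-2952916669 / 11055625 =-267.10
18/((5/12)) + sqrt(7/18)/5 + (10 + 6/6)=54.32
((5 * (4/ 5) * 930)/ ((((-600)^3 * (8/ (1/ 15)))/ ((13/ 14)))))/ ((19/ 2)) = -403/ 28728000000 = -0.00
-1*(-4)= 4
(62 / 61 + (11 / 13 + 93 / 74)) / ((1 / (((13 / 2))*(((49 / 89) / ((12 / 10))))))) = 9.30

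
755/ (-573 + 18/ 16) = -1208/ 915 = -1.32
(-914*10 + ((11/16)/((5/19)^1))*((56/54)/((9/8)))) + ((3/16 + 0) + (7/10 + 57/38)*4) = -177460067/19440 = -9128.60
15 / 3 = 5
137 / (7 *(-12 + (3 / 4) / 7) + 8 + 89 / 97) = -53156 / 28841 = -1.84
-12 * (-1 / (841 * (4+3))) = 12 / 5887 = 0.00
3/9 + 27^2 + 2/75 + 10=18484/25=739.36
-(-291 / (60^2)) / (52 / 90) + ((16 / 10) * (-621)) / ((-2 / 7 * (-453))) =-473439 / 62816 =-7.54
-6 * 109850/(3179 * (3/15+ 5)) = -126750/3179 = -39.87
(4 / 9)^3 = 64 / 729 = 0.09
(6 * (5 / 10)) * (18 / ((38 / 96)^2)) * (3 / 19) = 373248 / 6859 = 54.42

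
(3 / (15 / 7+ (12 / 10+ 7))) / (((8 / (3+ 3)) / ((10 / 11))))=1575 / 7964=0.20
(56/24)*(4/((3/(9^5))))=183708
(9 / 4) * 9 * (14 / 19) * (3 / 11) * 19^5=221676021 / 22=10076182.77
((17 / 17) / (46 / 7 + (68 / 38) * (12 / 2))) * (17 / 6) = 2261 / 13812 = 0.16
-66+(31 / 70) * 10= -431 / 7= -61.57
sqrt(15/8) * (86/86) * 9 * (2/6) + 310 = 3 * sqrt(30)/4 + 310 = 314.11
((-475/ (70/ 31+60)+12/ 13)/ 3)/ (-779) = 33653/ 11727066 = 0.00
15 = 15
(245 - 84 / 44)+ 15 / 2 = 5513 / 22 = 250.59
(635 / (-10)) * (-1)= 127 / 2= 63.50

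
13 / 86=0.15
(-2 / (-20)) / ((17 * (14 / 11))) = 11 / 2380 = 0.00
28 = 28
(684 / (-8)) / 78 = -57 / 52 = -1.10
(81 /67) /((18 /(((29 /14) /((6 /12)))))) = 261 /938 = 0.28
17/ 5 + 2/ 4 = 39/ 10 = 3.90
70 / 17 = 4.12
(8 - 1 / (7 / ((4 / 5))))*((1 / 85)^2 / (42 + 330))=23 / 7839125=0.00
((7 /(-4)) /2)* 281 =-1967 /8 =-245.88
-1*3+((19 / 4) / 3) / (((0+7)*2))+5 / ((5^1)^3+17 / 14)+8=169957 / 32984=5.15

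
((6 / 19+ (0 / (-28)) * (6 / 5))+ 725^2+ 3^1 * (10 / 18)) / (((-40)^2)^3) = 14980369 / 116736000000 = 0.00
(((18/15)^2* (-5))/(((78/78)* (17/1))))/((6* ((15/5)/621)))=-14.61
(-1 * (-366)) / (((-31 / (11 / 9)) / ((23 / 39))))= -30866 / 3627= -8.51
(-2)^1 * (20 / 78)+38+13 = 1969 / 39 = 50.49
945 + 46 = 991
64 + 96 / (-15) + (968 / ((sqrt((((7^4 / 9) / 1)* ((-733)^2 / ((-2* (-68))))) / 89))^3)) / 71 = 57.60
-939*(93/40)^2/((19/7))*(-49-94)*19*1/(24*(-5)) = -2709844137/64000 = -42341.31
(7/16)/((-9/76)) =-133/36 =-3.69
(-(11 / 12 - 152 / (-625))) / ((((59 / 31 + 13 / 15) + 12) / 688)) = -11595767 / 214625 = -54.03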